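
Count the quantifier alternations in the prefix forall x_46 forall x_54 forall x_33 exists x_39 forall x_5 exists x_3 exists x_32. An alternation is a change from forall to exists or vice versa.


Walk the prefix and count type changes:
  position 1: forall -> forall
  position 2: forall -> forall
  position 3: forall -> exists <-- alternation
  position 4: exists -> forall <-- alternation
  position 5: forall -> exists <-- alternation
  position 6: exists -> exists
Total alternations = 3

3


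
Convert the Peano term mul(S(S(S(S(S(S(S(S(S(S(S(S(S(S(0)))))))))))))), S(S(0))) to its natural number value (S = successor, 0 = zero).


mul(S^14(0), S^2(0)):
S^14(0) = 14
S^2(0) = 2
14 * 2 = 28

28


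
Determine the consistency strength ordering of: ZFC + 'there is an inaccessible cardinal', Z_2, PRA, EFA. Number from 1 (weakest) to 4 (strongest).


Ordering by consistency strength:
1. EFA
2. PRA
3. Z_2
4. ZFC + 'there is an inaccessible cardinal'


ZFC + 'there is an inaccessible cardinal'=4, Z_2=3, PRA=2, EFA=1


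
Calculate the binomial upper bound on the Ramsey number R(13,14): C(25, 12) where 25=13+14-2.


R(13,14) <= C(13+14-2, 13-1) = C(25, 12)
C(25, 12) = 25! / (12! * 13!)
= 5200300

5200300


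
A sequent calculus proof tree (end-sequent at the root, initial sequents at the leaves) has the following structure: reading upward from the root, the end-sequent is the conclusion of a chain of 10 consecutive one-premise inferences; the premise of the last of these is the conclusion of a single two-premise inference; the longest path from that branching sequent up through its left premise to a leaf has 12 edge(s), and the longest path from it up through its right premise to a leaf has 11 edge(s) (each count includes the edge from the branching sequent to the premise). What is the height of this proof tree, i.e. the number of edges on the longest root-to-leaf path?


Longest path through the left premise: 12 edges (measured from the branching sequent)
Longest path through the right premise: 11 edges
Height of the subtree rooted at the branching sequent: max(12, 11) = 12
The branching sequent sits 10 edges above the root (the chain of one-premise inferences), so height = 12 + 10 = 22

22


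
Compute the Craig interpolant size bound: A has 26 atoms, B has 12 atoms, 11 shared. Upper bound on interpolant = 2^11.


Shared atoms = 11
Craig interpolant size bound = 2^11
= 2048

2048


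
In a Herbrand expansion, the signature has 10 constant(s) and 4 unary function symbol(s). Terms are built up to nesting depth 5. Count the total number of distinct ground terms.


Herbrand terms by depth:
Depth 0: 10 constants
Depth 1: 40 new terms (running total: 50)
Depth 2: 160 new terms (running total: 210)
Depth 3: 640 new terms (running total: 850)
Depth 4: 2560 new terms (running total: 3410)
Depth 5: 10240 new terms (running total: 13650)
Total distinct ground terms = 13650

13650


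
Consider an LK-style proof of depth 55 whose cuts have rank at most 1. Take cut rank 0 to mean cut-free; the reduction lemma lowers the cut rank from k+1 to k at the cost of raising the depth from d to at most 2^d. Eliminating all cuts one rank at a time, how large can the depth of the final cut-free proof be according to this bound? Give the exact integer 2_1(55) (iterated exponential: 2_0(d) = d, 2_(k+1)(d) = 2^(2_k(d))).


Each rank reduction sends depth d to at most 2^d; cut rank r needs r reductions.
2_0(55) = 55
2_1(55) = 2^55 = 36028797018963968
Cut-free depth bound = 36028797018963968

36028797018963968


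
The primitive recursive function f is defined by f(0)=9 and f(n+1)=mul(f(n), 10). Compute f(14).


f(0) = 9
f(1) = mul(f(0), 10) = mul(9, 10) = 90
f(2) = mul(f(1), 10) = mul(90, 10) = 900
f(3) = mul(f(2), 10) = mul(900, 10) = 9000
f(4) = mul(f(3), 10) = mul(9000, 10) = 90000
f(5) = mul(f(4), 10) = mul(90000, 10) = 900000
f(6) = mul(f(5), 10) = mul(900000, 10) = 9000000
f(7) = mul(f(6), 10) = mul(9000000, 10) = 90000000
f(8) = mul(f(7), 10) = mul(90000000, 10) = 900000000
f(9) = mul(f(8), 10) = mul(900000000, 10) = 9000000000
f(10) = mul(f(9), 10) = mul(9000000000, 10) = 90000000000
f(11) = mul(f(10), 10) = mul(90000000000, 10) = 900000000000
f(12) = mul(f(11), 10) = mul(900000000000, 10) = 9000000000000
f(13) = mul(f(12), 10) = mul(9000000000000, 10) = 90000000000000
f(14) = mul(f(13), 10) = mul(90000000000000, 10) = 900000000000000


900000000000000


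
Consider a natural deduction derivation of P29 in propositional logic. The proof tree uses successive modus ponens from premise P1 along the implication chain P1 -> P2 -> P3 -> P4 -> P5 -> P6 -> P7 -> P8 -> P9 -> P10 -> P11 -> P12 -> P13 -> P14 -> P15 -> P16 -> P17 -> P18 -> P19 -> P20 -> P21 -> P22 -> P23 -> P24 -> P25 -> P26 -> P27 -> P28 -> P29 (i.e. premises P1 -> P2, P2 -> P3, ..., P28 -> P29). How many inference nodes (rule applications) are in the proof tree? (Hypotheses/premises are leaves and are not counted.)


We have a chain: P1 -> P2 -> P3 -> P4 -> P5 -> P6 -> P7 -> P8 -> P9 -> P10 -> P11 -> P12 -> P13 -> P14 -> P15 -> P16 -> P17 -> P18 -> P19 -> P20 -> P21 -> P22 -> P23 -> P24 -> P25 -> P26 -> P27 -> P28 -> P29.
Each modus ponens application produces the next variable.
The chain has 29 propositions, so 29-1 = 28 modus ponens steps.
Total inference nodes = 28

28


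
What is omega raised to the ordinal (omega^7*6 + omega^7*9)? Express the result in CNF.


omega^(omega^7*6 + omega^7*9):
Both terms of the exponent have the same exponent 7, so they merge: omega^7*6 + omega^7*9 = omega^7*(6+9) = omega^7*15.
omega raised to a CNF ordinal is a single CNF term: Result = omega^(omega^7*15)

omega^(omega^7*15)


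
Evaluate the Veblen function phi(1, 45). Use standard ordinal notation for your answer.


phi(1, 45):
phi(1, beta) = epsilon_beta (the beta-th epsilon number).
phi(1, 45) = epsilon_45

epsilon_45


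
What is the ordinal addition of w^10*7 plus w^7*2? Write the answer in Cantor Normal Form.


Ordinal addition w^10*7 + w^7*2:
Leading exponent of alpha (10) > leading exponent of beta (7).
Since alpha's term has higher exponent than beta's leading term,
the sum is simply alpha followed by beta.
Result = w^10*7 + w^7*2

w^10*7 + w^7*2


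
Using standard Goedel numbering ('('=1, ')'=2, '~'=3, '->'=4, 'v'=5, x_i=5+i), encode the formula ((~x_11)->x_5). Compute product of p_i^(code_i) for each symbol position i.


Formula: ((~x_11)->x_5)
Symbol codes: [1, 1, 3, 16, 2, 4, 10, 2]
Primes: [2, 3, 5, 7, 11, 13, 17, 19]
p_1^1 = 2^1 = 2
p_2^1 = 3^1 = 3
p_3^3 = 5^3 = 125
p_4^16 = 7^16 = 33232930569601
p_5^2 = 11^2 = 121
p_6^4 = 13^4 = 28561
p_7^10 = 17^10 = 2015993900449
p_8^2 = 19^2 = 361
Product = 62688098809249753354720654713871356750

62688098809249753354720654713871356750


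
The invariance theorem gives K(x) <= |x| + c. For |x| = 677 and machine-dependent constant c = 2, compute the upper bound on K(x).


K(x) <= |x| + c = 677 + 2 = 679

679


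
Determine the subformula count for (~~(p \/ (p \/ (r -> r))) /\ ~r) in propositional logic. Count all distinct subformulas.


Formula: (~~(p \/ (p \/ (r -> r))) /\ ~r)
Subformulas found:
  1. r
  2. p
  3. ~r
  4. (r -> r)
  5. (p \/ (r -> r))
  6. (p \/ (p \/ (r -> r)))
  7. ~(p \/ (p \/ (r -> r)))
  8. ~~(p \/ (p \/ (r -> r)))
  9. (~~(p \/ (p \/ (r -> r))) /\ ~r)
Total distinct subformulas = 9

9


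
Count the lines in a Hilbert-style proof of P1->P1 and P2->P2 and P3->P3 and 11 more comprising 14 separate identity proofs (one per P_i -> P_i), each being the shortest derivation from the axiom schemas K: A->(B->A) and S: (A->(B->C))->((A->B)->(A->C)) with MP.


The shortest proof of A->A from K and S in the Hilbert calculus has exactly 5 lines:
(1) K instance A->((A->A)->A), (2) S instance, (3) MP on 1,2, (4) K instance A->(A->A), (5) MP on 3,4.
For 14 independent identities: 14 * 5 = 70 lines total.

70


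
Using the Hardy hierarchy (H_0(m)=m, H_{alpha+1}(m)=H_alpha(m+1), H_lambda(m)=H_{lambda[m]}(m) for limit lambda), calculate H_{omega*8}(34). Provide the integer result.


H_{omega*8}(34):
For the Hardy hierarchy, H_{omega*k}(n) = 2^k * n.
2^8 = 256.
256 * 34 = 8704

8704


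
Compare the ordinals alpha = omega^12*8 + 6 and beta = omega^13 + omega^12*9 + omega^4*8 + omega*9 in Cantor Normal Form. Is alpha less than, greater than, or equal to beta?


Compare term by term from highest exponent:
alpha = omega^12*8 + 6
beta = omega^13 + omega^12*9 + omega^4*8 + omega*9
Term 1: alpha has omega^12*8, beta has omega^13*1
Term 2: alpha has omega^0*6, beta has omega^12*9
Term 3: alpha has omega^0*0, beta has omega^4*8
Term 4: alpha has omega^0*0, beta has omega^1*9
Result: alpha < beta

alpha < beta


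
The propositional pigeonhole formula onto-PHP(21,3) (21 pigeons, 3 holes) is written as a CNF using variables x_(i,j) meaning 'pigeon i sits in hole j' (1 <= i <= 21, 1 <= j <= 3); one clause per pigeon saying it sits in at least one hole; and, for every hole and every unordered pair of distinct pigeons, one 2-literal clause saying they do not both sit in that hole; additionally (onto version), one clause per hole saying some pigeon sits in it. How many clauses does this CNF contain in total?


onto-PHP(21,3): 21 pigeons, 3 holes, 21*3 = 63 variables.
- pigeon clauses: one per pigeon -> 21 clauses
- hole clauses: 3 holes * C(21,2) = 3 * 210 -> 630 clauses
- onto clauses: one per hole -> 3 clauses
Total clauses = 21 + 630 + 3 = 654

654


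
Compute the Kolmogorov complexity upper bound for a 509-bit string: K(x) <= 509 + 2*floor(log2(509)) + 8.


floor(log2(509)) = 8
2 * 8 = 16
K(x) <= 509 + 16 + 8 = 533

533


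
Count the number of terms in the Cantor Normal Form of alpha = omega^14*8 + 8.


CNF: omega^14*8 + 8
Count the summands separated by '+':
  term 1: omega^14*8
  term 2: 8
Total terms = 2

2


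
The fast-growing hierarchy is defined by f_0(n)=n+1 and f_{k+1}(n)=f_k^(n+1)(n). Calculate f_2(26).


f_2(26) = f_1^27(26)
f_1(m) = 2m + 1.
Iterating: f_1^k(n) = 2^k*(n+1) - 1.
f_2(26) = 2^27*(26+1) - 1 = 134217728*27 - 1 = 3623878655

3623878655


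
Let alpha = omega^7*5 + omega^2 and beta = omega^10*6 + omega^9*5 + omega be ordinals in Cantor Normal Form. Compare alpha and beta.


Compare term by term from highest exponent:
alpha = omega^7*5 + omega^2
beta = omega^10*6 + omega^9*5 + omega
Term 1: alpha has omega^7*5, beta has omega^10*6
Term 2: alpha has omega^2*1, beta has omega^9*5
Term 3: alpha has omega^0*0, beta has omega^1*1
Result: alpha < beta

alpha < beta


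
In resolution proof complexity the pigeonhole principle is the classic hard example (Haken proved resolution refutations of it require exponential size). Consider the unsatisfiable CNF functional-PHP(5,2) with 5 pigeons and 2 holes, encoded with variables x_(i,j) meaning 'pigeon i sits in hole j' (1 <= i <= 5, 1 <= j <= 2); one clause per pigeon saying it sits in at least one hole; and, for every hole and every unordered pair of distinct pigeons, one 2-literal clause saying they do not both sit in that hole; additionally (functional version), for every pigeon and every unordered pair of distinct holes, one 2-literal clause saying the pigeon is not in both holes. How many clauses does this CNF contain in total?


functional-PHP(5,2): 5 pigeons, 2 holes, 5*2 = 10 variables.
- pigeon clauses: one per pigeon -> 5 clauses
- hole clauses: 2 holes * C(5,2) = 2 * 10 -> 20 clauses
- functional clauses: 5 pigeons * C(2,2) = 5 * 1 -> 5 clauses
Total clauses = 5 + 20 + 5 = 30

30


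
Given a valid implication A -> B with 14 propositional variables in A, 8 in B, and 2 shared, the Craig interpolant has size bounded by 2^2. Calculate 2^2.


Shared atoms = 2
Craig interpolant size bound = 2^2
= 4

4


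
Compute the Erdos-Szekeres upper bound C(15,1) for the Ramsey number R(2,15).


R(2,15) <= C(2+15-2, 2-1) = C(15, 1)
C(15, 1) = 15! / (1! * 14!)
= 15

15


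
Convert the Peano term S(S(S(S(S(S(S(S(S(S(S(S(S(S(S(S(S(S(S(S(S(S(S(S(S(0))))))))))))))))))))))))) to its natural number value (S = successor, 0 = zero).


Counting successors applied to 0:
25 applications of S to 0 = 25

25


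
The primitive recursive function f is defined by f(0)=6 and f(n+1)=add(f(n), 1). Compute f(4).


f(0) = 6
f(1) = add(f(0), 1) = add(6, 1) = 7
f(2) = add(f(1), 1) = add(7, 1) = 8
f(3) = add(f(2), 1) = add(8, 1) = 9
f(4) = add(f(3), 1) = add(9, 1) = 10


10


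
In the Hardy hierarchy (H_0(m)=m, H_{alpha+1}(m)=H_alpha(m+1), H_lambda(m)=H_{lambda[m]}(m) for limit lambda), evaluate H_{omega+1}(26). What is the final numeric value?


H_{omega+1}(26):
Unwind the 1 successor steps: H_{omega+1}(26) = H_omega(26+1) = H_omega(27).
H_omega(m) = H_m(m) = m + m = 2m.
Result = 2 * 27 = 54

54


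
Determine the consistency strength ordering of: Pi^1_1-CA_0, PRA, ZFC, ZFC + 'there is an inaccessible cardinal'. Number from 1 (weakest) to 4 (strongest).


Ordering by consistency strength:
1. PRA
2. Pi^1_1-CA_0
3. ZFC
4. ZFC + 'there is an inaccessible cardinal'


Pi^1_1-CA_0=2, PRA=1, ZFC=3, ZFC + 'there is an inaccessible cardinal'=4


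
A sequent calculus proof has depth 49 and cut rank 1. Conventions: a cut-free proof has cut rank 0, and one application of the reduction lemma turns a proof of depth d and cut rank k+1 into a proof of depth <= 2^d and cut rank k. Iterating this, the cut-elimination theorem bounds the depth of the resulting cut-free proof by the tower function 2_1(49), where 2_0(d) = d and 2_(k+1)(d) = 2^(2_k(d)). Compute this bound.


Each rank reduction sends depth d to at most 2^d; cut rank r needs r reductions.
2_0(49) = 49
2_1(49) = 2^49 = 562949953421312
Cut-free depth bound = 562949953421312

562949953421312


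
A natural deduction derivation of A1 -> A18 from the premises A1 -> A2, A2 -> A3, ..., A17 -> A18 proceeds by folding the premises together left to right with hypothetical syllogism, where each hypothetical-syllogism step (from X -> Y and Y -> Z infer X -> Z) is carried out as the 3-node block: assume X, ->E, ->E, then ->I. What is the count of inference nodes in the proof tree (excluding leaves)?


There are 17 premises in the chain. The first HS step combines premises 1 and 2; each further premise needs one more HS step.
So 17 premises require 17 - 1 = 16 hypothetical-syllogism steps.
Each HS step uses 3 inference nodes (->E, ->E, ->I).
16 * 3 = 48 total inference nodes.

48


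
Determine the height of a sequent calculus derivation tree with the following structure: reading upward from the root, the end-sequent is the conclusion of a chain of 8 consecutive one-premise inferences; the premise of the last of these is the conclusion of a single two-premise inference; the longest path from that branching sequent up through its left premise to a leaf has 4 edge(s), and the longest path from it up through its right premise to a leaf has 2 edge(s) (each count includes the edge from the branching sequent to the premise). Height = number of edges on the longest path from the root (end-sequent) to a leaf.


Longest path through the left premise: 4 edges (measured from the branching sequent)
Longest path through the right premise: 2 edges
Height of the subtree rooted at the branching sequent: max(4, 2) = 4
The branching sequent sits 8 edges above the root (the chain of one-premise inferences), so height = 4 + 8 = 12

12


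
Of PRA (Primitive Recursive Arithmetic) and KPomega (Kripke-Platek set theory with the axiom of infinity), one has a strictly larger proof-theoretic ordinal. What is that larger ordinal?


Proof-theoretic ordinal of PRA (Primitive Recursive Arithmetic): omega^omega
Proof-theoretic ordinal of KPomega (Kripke-Platek set theory with the axiom of infinity): psi_0(epsilon_{Omega+1})
Comparing: omega^omega < psi_0(epsilon_{Omega+1}).
The larger ordinal is psi_0(epsilon_{Omega+1}) (from KPomega (Kripke-Platek set theory with the axiom of infinity)).

psi_0(epsilon_{Omega+1})


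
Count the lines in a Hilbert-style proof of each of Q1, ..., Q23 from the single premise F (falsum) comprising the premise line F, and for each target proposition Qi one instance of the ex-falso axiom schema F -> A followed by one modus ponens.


Ex falso, line by line:
- 1 premise line (F)
- 23 targets, each needing 1 axiom instance (F -> Qi) + 1 MP = 2 lines: 2 * 23 = 46
Total = 1 + 46 = 47 lines.

47


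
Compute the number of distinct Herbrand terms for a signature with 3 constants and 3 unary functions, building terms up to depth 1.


Herbrand terms by depth:
Depth 0: 3 constants
Depth 1: 9 new terms (running total: 12)
Total distinct ground terms = 12

12


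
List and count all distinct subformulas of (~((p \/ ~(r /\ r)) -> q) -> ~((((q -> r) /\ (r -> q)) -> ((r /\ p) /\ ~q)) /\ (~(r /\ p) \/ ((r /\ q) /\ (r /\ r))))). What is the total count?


Formula: (~((p \/ ~(r /\ r)) -> q) -> ~((((q -> r) /\ (r -> q)) -> ((r /\ p) /\ ~q)) /\ (~(r /\ p) \/ ((r /\ q) /\ (r /\ r)))))
Subformulas found:
  1. r
  2. q
  3. p
  4. ~q
  5. (r -> q)
  6. (r /\ r)
  7. (r /\ p)
  8. (r /\ q)
  9. (q -> r)
  10. ~(r /\ r)
  11. ~(r /\ p)
  12. (p \/ ~(r /\ r))
  13. ((r /\ p) /\ ~q)
  14. ((r /\ q) /\ (r /\ r))
  15. ((q -> r) /\ (r -> q))
  16. ((p \/ ~(r /\ r)) -> q)
  17. ~((p \/ ~(r /\ r)) -> q)
  18. (~(r /\ p) \/ ((r /\ q) /\ (r /\ r)))
  19. (((q -> r) /\ (r -> q)) -> ((r /\ p) /\ ~q))
  20. ((((q -> r) /\ (r -> q)) -> ((r /\ p) /\ ~q)) /\ (~(r /\ p) \/ ((r /\ q) /\ (r /\ r))))
  21. ~((((q -> r) /\ (r -> q)) -> ((r /\ p) /\ ~q)) /\ (~(r /\ p) \/ ((r /\ q) /\ (r /\ r))))
  22. (~((p \/ ~(r /\ r)) -> q) -> ~((((q -> r) /\ (r -> q)) -> ((r /\ p) /\ ~q)) /\ (~(r /\ p) \/ ((r /\ q) /\ (r /\ r)))))
Total distinct subformulas = 22

22


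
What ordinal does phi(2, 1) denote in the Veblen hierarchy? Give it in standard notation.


phi(2, 1):
phi(2, beta) = zeta_beta (the beta-th zeta number, fixed point of epsilon).
phi(2, 1) = zeta_1

zeta_1


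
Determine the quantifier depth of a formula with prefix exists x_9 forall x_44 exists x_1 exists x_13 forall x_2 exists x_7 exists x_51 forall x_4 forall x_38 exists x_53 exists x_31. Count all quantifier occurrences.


Quantifier prefix has 11 quantifier symbols.
Quantifier depth = 11

11


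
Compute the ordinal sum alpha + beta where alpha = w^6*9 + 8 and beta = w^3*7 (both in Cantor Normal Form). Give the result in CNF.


Ordinal addition (w^6*9 + 8) + w^3*7:
alpha's leading term has exponent 6 > beta's exponent 3, so it survives.
alpha's tail term has exponent 0 < beta's exponent 3, so it is absorbed by beta.
In ordinal addition, any term followed by a strictly larger-exponent term is absorbed.
Result = w^6*9 + w^3*7

w^6*9 + w^3*7


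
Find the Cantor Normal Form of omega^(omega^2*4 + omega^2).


omega^(omega^2*4 + omega^2):
Both terms of the exponent have the same exponent 2, so they merge: omega^2*4 + omega^2 = omega^2*(4+1) = omega^2*5.
omega raised to a CNF ordinal is a single CNF term: Result = omega^(omega^2*5)

omega^(omega^2*5)


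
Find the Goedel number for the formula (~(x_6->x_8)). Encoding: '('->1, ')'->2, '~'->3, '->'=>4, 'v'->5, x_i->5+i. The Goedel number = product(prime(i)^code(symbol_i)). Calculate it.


Formula: (~(x_6->x_8))
Symbol codes: [1, 3, 1, 11, 4, 13, 2, 2]
Primes: [2, 3, 5, 7, 11, 13, 17, 19]
p_1^1 = 2^1 = 2
p_2^3 = 3^3 = 27
p_3^1 = 5^1 = 5
p_4^11 = 7^11 = 1977326743
p_5^4 = 11^4 = 14641
p_6^13 = 13^13 = 302875106592253
p_7^2 = 17^2 = 289
p_8^2 = 19^2 = 361
Product = 246991250875042445409157139269019370

246991250875042445409157139269019370


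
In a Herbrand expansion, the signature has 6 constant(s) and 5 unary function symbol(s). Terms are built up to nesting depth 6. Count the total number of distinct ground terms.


Herbrand terms by depth:
Depth 0: 6 constants
Depth 1: 30 new terms (running total: 36)
Depth 2: 150 new terms (running total: 186)
Depth 3: 750 new terms (running total: 936)
Depth 4: 3750 new terms (running total: 4686)
Depth 5: 18750 new terms (running total: 23436)
Depth 6: 93750 new terms (running total: 117186)
Total distinct ground terms = 117186

117186


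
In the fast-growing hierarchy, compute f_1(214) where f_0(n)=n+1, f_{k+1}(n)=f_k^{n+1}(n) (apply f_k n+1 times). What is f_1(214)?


f_1(214) = f_0^215(214)
f_0 adds 1 each time, applied 215 times.
f_1(214) = 214 + 215 = 429

429


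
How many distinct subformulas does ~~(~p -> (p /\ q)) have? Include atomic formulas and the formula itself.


Formula: ~~(~p -> (p /\ q))
Subformulas found:
  1. q
  2. p
  3. ~p
  4. (p /\ q)
  5. (~p -> (p /\ q))
  6. ~(~p -> (p /\ q))
  7. ~~(~p -> (p /\ q))
Total distinct subformulas = 7

7


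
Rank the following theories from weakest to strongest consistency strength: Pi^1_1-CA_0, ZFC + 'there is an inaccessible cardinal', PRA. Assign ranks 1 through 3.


Ordering by consistency strength:
1. PRA
2. Pi^1_1-CA_0
3. ZFC + 'there is an inaccessible cardinal'


Pi^1_1-CA_0=2, ZFC + 'there is an inaccessible cardinal'=3, PRA=1


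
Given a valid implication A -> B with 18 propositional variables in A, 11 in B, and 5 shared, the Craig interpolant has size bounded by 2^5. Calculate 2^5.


Shared atoms = 5
Craig interpolant size bound = 2^5
= 32

32


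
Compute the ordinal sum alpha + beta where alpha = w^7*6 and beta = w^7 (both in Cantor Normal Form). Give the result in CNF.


Ordinal addition w^7*6 + w^7:
Both terms have the same exponent 7.
w^e*c + w^e*d = w^e*(c+d).
Result = w^7*(6+1) = w^7*7

w^7*7


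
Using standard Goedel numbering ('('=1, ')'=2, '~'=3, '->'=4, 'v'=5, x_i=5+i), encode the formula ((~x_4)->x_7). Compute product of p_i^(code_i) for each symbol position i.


Formula: ((~x_4)->x_7)
Symbol codes: [1, 1, 3, 9, 2, 4, 12, 2]
Primes: [2, 3, 5, 7, 11, 13, 17, 19]
p_1^1 = 2^1 = 2
p_2^1 = 3^1 = 3
p_3^3 = 5^3 = 125
p_4^9 = 7^9 = 40353607
p_5^2 = 11^2 = 121
p_6^4 = 13^4 = 28561
p_7^12 = 17^12 = 582622237229761
p_8^2 = 19^2 = 361
Product = 21998681982450435155801541889505250

21998681982450435155801541889505250


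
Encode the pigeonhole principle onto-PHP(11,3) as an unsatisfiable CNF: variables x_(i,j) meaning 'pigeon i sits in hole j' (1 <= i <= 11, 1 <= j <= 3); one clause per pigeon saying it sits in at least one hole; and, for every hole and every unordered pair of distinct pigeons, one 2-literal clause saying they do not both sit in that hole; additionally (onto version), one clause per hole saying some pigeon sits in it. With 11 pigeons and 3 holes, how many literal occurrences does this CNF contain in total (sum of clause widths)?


onto-PHP(11,3): 11 pigeons, 3 holes, 11*3 = 33 variables.
- pigeon clauses: one per pigeon -> 11 clauses of width 3 -> 33 literals
- hole clauses: 3 holes * C(11,2) = 3 * 55 -> 165 clauses of width 2 -> 330 literals
- onto clauses: one per hole -> 3 clauses of width 11 -> 33 literals
Total literal occurrences = 33 + 330 + 33 = 396

396


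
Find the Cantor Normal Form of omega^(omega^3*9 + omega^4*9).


omega^(omega^3*9 + omega^4*9):
In ordinal addition a term is absorbed by a following term of strictly larger exponent: 3 < 4, so omega^3*9 + omega^4*9 = omega^4*9.
omega raised to a CNF ordinal is a single CNF term: Result = omega^(omega^4*9)

omega^(omega^4*9)


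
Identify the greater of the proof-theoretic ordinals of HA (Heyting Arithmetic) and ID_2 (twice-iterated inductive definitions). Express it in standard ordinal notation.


Proof-theoretic ordinal of HA (Heyting Arithmetic): epsilon_0
Proof-theoretic ordinal of ID_2 (twice-iterated inductive definitions): psi_0(epsilon_{Omega_2+1})
Comparing: epsilon_0 < psi_0(epsilon_{Omega_2+1}).
The larger ordinal is psi_0(epsilon_{Omega_2+1}) (from ID_2 (twice-iterated inductive definitions)).

psi_0(epsilon_{Omega_2+1})


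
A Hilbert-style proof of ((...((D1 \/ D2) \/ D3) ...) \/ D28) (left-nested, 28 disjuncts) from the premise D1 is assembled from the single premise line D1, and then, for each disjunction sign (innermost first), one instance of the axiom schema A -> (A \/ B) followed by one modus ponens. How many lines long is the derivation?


Building the left-nested 28-ary disjunction from D1:
- 1 premise line (D1)
- 28 disjuncts means 27 disjunction signs; each needs 1 axiom instance + 1 MP = 2 lines: 2 * 27 = 54
Total = 1 + 54 = 55 lines.

55


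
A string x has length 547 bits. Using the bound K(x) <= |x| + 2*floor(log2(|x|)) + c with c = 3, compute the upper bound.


floor(log2(547)) = 9
2 * 9 = 18
K(x) <= 547 + 18 + 3 = 568

568


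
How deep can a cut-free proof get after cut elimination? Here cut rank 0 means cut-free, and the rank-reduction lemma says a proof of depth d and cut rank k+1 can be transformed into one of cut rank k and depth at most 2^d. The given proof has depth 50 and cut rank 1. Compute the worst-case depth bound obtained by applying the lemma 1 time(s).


Each rank reduction sends depth d to at most 2^d; cut rank r needs r reductions.
2_0(50) = 50
2_1(50) = 2^50 = 1125899906842624
Cut-free depth bound = 1125899906842624

1125899906842624


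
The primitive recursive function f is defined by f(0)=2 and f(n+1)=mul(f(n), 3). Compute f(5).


f(0) = 2
f(1) = mul(f(0), 3) = mul(2, 3) = 6
f(2) = mul(f(1), 3) = mul(6, 3) = 18
f(3) = mul(f(2), 3) = mul(18, 3) = 54
f(4) = mul(f(3), 3) = mul(54, 3) = 162
f(5) = mul(f(4), 3) = mul(162, 3) = 486


486


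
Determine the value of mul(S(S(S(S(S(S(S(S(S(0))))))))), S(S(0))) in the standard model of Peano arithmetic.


mul(S^9(0), S^2(0)):
S^9(0) = 9
S^2(0) = 2
9 * 2 = 18

18


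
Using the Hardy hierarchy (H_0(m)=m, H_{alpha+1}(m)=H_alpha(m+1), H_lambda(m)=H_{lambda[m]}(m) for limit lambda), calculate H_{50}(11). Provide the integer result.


H_50(11):
For finite ordinals k, H_k(n) = n + k (each successor step adds 1).
H_50(11) = 11 + 50 = 61

61


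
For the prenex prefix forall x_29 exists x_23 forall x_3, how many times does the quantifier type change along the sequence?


Walk the prefix and count type changes:
  position 1: forall -> exists <-- alternation
  position 2: exists -> forall <-- alternation
Total alternations = 2

2


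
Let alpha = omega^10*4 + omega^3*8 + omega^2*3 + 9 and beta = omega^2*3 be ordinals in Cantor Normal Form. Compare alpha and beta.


Compare term by term from highest exponent:
alpha = omega^10*4 + omega^3*8 + omega^2*3 + 9
beta = omega^2*3
Term 1: alpha has omega^10*4, beta has omega^2*3
Term 2: alpha has omega^3*8, beta has omega^0*0
Term 3: alpha has omega^2*3, beta has omega^0*0
Term 4: alpha has omega^0*9, beta has omega^0*0
Result: alpha > beta

alpha > beta


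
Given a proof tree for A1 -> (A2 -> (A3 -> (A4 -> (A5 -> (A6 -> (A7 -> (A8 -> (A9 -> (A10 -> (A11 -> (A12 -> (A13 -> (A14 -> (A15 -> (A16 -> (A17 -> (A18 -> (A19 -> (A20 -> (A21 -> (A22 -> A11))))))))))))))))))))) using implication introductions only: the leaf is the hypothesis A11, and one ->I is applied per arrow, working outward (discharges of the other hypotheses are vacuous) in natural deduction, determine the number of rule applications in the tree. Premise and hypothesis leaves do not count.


The formula has 22 arrows (->); its innermost consequent A11 is one of the antecedents,
so the proof starts from the hypothesis leaf A11 (not a rule application) and closes one arrow per ->I.
Building A1 -> (A2 -> (A3 -> (A4 -> (A5 -> (A6 -> (A7 -> (A8 -> (A9 -> (A10 -> (A11 -> (A12 -> (A13 -> (A14 -> (A15 -> (A16 -> (A17 -> (A18 -> (A19 -> (A20 -> (A21 -> (A22 -> A11))))))))))))))))))))) therefore takes 22 nested implication introductions.
Total inference nodes = 22

22


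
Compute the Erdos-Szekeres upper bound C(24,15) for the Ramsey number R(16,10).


R(16,10) <= C(16+10-2, 16-1) = C(24, 15)
C(24, 15) = 24! / (15! * 9!)
= 1307504

1307504


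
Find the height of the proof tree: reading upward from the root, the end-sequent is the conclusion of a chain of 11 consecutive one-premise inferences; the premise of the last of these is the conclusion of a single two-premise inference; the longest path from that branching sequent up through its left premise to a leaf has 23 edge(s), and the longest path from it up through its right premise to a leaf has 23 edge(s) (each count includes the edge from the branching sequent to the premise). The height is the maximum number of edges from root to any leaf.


Longest path through the left premise: 23 edges (measured from the branching sequent)
Longest path through the right premise: 23 edges
Height of the subtree rooted at the branching sequent: max(23, 23) = 23
The branching sequent sits 11 edges above the root (the chain of one-premise inferences), so height = 23 + 11 = 34

34


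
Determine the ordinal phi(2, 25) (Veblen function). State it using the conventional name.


phi(2, 25):
phi(2, beta) = zeta_beta (the beta-th zeta number, fixed point of epsilon).
phi(2, 25) = zeta_25

zeta_25


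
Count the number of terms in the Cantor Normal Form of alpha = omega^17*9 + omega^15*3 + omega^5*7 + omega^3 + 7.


CNF: omega^17*9 + omega^15*3 + omega^5*7 + omega^3 + 7
Count the summands separated by '+':
  term 1: omega^17*9
  term 2: omega^15*3
  term 3: omega^5*7
  term 4: omega^3
  term 5: 7
Total terms = 5

5


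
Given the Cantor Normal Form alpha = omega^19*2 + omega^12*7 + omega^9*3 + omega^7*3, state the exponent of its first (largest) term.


CNF: omega^19*2 + omega^12*7 + omega^9*3 + omega^7*3
The leading term is omega^19*2, which has exponent 19.

19


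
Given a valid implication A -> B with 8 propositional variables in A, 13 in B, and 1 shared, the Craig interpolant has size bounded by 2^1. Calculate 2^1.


Shared atoms = 1
Craig interpolant size bound = 2^1
= 2

2


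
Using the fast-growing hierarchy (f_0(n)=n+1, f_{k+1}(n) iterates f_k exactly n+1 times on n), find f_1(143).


f_1(143) = f_0^144(143)
f_0 adds 1 each time, applied 144 times.
f_1(143) = 143 + 144 = 287

287


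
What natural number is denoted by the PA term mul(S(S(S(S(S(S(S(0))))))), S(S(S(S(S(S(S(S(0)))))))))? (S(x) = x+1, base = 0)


mul(S^7(0), S^8(0)):
S^7(0) = 7
S^8(0) = 8
7 * 8 = 56

56


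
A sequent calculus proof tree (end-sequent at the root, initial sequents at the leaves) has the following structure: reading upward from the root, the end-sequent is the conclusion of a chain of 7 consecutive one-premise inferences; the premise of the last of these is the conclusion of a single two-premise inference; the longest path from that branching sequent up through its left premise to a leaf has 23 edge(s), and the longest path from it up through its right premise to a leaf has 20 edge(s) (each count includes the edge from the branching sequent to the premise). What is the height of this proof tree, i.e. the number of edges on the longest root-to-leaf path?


Longest path through the left premise: 23 edges (measured from the branching sequent)
Longest path through the right premise: 20 edges
Height of the subtree rooted at the branching sequent: max(23, 20) = 23
The branching sequent sits 7 edges above the root (the chain of one-premise inferences), so height = 23 + 7 = 30

30


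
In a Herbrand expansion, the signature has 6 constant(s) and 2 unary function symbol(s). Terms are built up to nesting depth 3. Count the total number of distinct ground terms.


Herbrand terms by depth:
Depth 0: 6 constants
Depth 1: 12 new terms (running total: 18)
Depth 2: 24 new terms (running total: 42)
Depth 3: 48 new terms (running total: 90)
Total distinct ground terms = 90

90


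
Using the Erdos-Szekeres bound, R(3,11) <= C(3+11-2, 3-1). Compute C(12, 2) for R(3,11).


R(3,11) <= C(3+11-2, 3-1) = C(12, 2)
C(12, 2) = 12! / (2! * 10!)
= 66

66


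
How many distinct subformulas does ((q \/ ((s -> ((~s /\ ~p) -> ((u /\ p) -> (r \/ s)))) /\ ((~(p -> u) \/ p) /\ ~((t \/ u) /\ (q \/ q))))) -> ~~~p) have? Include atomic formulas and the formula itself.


Formula: ((q \/ ((s -> ((~s /\ ~p) -> ((u /\ p) -> (r \/ s)))) /\ ((~(p -> u) \/ p) /\ ~((t \/ u) /\ (q \/ q))))) -> ~~~p)
Subformulas found:
  1. r
  2. q
  3. u
  4. s
  5. t
  6. p
  7. ~p
  8. ~s
  9. ~~p
  10. ~~~p
  11. (p -> u)
  12. (r \/ s)
  13. (t \/ u)
  14. (u /\ p)
  15. (q \/ q)
  16. ~(p -> u)
  17. (~s /\ ~p)
  18. (~(p -> u) \/ p)
  19. ((t \/ u) /\ (q \/ q))
  20. ((u /\ p) -> (r \/ s))
  21. ~((t \/ u) /\ (q \/ q))
  22. ((~s /\ ~p) -> ((u /\ p) -> (r \/ s)))
  23. ((~(p -> u) \/ p) /\ ~((t \/ u) /\ (q \/ q)))
  24. (s -> ((~s /\ ~p) -> ((u /\ p) -> (r \/ s))))
  25. ((s -> ((~s /\ ~p) -> ((u /\ p) -> (r \/ s)))) /\ ((~(p -> u) \/ p) /\ ~((t \/ u) /\ (q \/ q))))
  26. (q \/ ((s -> ((~s /\ ~p) -> ((u /\ p) -> (r \/ s)))) /\ ((~(p -> u) \/ p) /\ ~((t \/ u) /\ (q \/ q)))))
  27. ((q \/ ((s -> ((~s /\ ~p) -> ((u /\ p) -> (r \/ s)))) /\ ((~(p -> u) \/ p) /\ ~((t \/ u) /\ (q \/ q))))) -> ~~~p)
Total distinct subformulas = 27

27


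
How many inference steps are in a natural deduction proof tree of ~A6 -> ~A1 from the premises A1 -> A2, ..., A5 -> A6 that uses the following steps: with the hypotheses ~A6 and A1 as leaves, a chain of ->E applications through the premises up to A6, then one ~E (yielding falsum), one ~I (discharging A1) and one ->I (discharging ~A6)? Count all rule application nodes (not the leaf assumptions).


From hypothesis A1, 5 ->E steps along the 5 premises yield A6.
~E with hypothesis ~A6 gives falsum (1 node); ~I discharging A1 gives ~A1 (1 node); ->I discharging ~A6 gives the goal (1 node).
Total = 5 + 3 = 8 inference nodes.

8


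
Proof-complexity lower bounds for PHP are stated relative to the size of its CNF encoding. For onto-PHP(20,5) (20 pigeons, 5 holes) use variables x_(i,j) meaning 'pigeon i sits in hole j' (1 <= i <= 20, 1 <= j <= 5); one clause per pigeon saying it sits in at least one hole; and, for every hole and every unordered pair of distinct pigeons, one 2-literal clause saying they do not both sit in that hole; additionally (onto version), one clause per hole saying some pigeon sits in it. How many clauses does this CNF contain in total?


onto-PHP(20,5): 20 pigeons, 5 holes, 20*5 = 100 variables.
- pigeon clauses: one per pigeon -> 20 clauses
- hole clauses: 5 holes * C(20,2) = 5 * 190 -> 950 clauses
- onto clauses: one per hole -> 5 clauses
Total clauses = 20 + 950 + 5 = 975

975


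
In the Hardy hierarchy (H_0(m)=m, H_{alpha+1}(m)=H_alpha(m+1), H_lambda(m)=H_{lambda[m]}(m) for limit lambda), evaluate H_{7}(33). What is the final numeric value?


H_7(33):
For finite ordinals k, H_k(n) = n + k (each successor step adds 1).
H_7(33) = 33 + 7 = 40

40


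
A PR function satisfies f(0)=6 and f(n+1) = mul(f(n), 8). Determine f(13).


f(0) = 6
f(1) = mul(f(0), 8) = mul(6, 8) = 48
f(2) = mul(f(1), 8) = mul(48, 8) = 384
f(3) = mul(f(2), 8) = mul(384, 8) = 3072
f(4) = mul(f(3), 8) = mul(3072, 8) = 24576
f(5) = mul(f(4), 8) = mul(24576, 8) = 196608
f(6) = mul(f(5), 8) = mul(196608, 8) = 1572864
f(7) = mul(f(6), 8) = mul(1572864, 8) = 12582912
f(8) = mul(f(7), 8) = mul(12582912, 8) = 100663296
f(9) = mul(f(8), 8) = mul(100663296, 8) = 805306368
f(10) = mul(f(9), 8) = mul(805306368, 8) = 6442450944
f(11) = mul(f(10), 8) = mul(6442450944, 8) = 51539607552
f(12) = mul(f(11), 8) = mul(51539607552, 8) = 412316860416
f(13) = mul(f(12), 8) = mul(412316860416, 8) = 3298534883328


3298534883328


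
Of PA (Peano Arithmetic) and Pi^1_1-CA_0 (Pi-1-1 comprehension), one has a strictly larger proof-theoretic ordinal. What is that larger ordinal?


Proof-theoretic ordinal of PA (Peano Arithmetic): epsilon_0
Proof-theoretic ordinal of Pi^1_1-CA_0 (Pi-1-1 comprehension): psi_0(Omega_omega)
Comparing: epsilon_0 < psi_0(Omega_omega).
The larger ordinal is psi_0(Omega_omega) (from Pi^1_1-CA_0 (Pi-1-1 comprehension)).

psi_0(Omega_omega)


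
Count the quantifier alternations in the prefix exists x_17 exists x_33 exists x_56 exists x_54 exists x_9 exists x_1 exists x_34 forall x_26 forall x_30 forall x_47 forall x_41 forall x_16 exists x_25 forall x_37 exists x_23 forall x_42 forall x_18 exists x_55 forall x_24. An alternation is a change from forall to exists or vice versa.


Walk the prefix and count type changes:
  position 1: exists -> exists
  position 2: exists -> exists
  position 3: exists -> exists
  position 4: exists -> exists
  position 5: exists -> exists
  position 6: exists -> exists
  position 7: exists -> forall <-- alternation
  position 8: forall -> forall
  position 9: forall -> forall
  position 10: forall -> forall
  position 11: forall -> forall
  position 12: forall -> exists <-- alternation
  position 13: exists -> forall <-- alternation
  position 14: forall -> exists <-- alternation
  position 15: exists -> forall <-- alternation
  position 16: forall -> forall
  position 17: forall -> exists <-- alternation
  position 18: exists -> forall <-- alternation
Total alternations = 7

7


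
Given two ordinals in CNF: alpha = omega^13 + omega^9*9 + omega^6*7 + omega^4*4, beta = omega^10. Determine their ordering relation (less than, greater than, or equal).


Compare term by term from highest exponent:
alpha = omega^13 + omega^9*9 + omega^6*7 + omega^4*4
beta = omega^10
Term 1: alpha has omega^13*1, beta has omega^10*1
Term 2: alpha has omega^9*9, beta has omega^0*0
Term 3: alpha has omega^6*7, beta has omega^0*0
Term 4: alpha has omega^4*4, beta has omega^0*0
Result: alpha > beta

alpha > beta


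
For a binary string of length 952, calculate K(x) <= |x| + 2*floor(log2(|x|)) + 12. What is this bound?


floor(log2(952)) = 9
2 * 9 = 18
K(x) <= 952 + 18 + 12 = 982

982


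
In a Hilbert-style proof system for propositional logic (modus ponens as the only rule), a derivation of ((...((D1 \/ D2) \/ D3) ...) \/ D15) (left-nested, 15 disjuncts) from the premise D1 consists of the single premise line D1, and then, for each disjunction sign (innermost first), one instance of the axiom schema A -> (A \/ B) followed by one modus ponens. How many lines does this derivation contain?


Building the left-nested 15-ary disjunction from D1:
- 1 premise line (D1)
- 15 disjuncts means 14 disjunction signs; each needs 1 axiom instance + 1 MP = 2 lines: 2 * 14 = 28
Total = 1 + 28 = 29 lines.

29


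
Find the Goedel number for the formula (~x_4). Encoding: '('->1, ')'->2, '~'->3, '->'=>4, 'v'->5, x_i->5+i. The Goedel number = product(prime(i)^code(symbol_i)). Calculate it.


Formula: (~x_4)
Symbol codes: [1, 3, 9, 2]
Primes: [2, 3, 5, 7]
p_1^1 = 2^1 = 2
p_2^3 = 3^3 = 27
p_3^9 = 5^9 = 1953125
p_4^2 = 7^2 = 49
Product = 5167968750

5167968750


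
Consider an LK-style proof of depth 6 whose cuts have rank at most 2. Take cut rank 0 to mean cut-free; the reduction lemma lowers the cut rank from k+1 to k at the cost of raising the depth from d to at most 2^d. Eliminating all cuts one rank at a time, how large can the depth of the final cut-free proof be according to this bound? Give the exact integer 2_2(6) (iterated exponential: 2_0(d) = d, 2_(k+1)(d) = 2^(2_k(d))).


Each rank reduction sends depth d to at most 2^d; cut rank r needs r reductions.
2_0(6) = 6
2_1(6) = 2^6 = 64
2_2(6) = 2^64 = 18446744073709551616
Cut-free depth bound = 18446744073709551616

18446744073709551616


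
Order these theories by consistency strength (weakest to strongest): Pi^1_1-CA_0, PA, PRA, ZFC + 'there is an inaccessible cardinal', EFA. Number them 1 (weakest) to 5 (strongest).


Ordering by consistency strength:
1. EFA
2. PRA
3. PA
4. Pi^1_1-CA_0
5. ZFC + 'there is an inaccessible cardinal'


Pi^1_1-CA_0=4, PA=3, PRA=2, ZFC + 'there is an inaccessible cardinal'=5, EFA=1


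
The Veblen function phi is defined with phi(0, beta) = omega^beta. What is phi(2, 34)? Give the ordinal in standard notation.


phi(2, 34):
phi(2, beta) = zeta_beta (the beta-th zeta number, fixed point of epsilon).
phi(2, 34) = zeta_34

zeta_34


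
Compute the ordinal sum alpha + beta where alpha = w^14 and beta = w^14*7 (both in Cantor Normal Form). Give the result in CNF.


Ordinal addition w^14 + w^14*7:
Both terms have the same exponent 14.
w^e*c + w^e*d = w^e*(c+d).
Result = w^14*(1+7) = w^14*8

w^14*8


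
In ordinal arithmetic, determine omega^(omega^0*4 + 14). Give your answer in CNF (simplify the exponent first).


omega^(omega^0*4 + 14):
omega^0 = 1, so the exponent is 4 + 14 = 18 (finite ordinal addition).
Result = omega^18, already a single CNF term.

omega^18
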